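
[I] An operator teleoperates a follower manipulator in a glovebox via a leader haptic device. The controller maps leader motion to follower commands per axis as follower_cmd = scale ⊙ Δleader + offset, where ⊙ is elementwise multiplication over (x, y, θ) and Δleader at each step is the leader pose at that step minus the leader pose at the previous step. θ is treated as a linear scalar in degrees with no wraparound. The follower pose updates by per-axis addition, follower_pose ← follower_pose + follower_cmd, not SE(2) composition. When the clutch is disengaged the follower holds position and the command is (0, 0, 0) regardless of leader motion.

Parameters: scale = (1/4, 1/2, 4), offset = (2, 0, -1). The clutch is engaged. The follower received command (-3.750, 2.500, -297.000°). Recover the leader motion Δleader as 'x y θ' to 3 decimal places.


axis x: (-3.750 − 2) / (1/4) = -23.000
axis y: (2.500 − 0) / (1/2) = 5.000
axis θ: (-297.000 − -1) / (4) = -74.000

-23.000 5.000 -74.000


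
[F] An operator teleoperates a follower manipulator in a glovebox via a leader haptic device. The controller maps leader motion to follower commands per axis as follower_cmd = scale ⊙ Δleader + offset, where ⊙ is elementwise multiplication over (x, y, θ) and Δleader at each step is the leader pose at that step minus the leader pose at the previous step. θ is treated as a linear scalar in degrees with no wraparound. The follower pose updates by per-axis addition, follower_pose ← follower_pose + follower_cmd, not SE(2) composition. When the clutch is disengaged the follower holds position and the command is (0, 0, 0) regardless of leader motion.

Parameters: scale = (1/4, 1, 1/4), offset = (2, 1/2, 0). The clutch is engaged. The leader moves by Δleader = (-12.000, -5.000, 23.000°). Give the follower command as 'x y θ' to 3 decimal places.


-1.000 -4.500 5.750

axis x: 1/4·-12.000 + 2 = -1.000
axis y: 1·-5.000 + 1/2 = -4.500
axis θ: 1/4·23.000 + 0 = 5.750


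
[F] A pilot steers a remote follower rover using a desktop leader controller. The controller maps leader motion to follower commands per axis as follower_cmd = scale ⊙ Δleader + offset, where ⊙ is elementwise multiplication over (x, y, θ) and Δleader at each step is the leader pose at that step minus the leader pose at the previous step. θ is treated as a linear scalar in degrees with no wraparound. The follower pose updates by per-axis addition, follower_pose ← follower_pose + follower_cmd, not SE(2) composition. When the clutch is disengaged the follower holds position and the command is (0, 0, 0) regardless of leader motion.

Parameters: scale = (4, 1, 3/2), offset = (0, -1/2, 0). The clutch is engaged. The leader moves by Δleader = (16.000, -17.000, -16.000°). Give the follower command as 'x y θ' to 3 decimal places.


64.000 -17.500 -24.000

axis x: 4·16.000 + 0 = 64.000
axis y: 1·-17.000 + -1/2 = -17.500
axis θ: 3/2·-16.000 + 0 = -24.000


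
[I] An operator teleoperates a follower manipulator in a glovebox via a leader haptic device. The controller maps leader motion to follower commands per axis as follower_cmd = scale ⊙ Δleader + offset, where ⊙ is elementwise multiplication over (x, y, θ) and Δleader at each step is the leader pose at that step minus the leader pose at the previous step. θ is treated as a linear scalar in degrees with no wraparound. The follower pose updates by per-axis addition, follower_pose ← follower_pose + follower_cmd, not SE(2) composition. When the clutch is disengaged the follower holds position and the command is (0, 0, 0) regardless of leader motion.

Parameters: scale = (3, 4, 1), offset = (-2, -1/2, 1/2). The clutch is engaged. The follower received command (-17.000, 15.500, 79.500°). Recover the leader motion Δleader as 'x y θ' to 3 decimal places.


axis x: (-17.000 − -2) / (3) = -5.000
axis y: (15.500 − -1/2) / (4) = 4.000
axis θ: (79.500 − 1/2) / (1) = 79.000

-5.000 4.000 79.000


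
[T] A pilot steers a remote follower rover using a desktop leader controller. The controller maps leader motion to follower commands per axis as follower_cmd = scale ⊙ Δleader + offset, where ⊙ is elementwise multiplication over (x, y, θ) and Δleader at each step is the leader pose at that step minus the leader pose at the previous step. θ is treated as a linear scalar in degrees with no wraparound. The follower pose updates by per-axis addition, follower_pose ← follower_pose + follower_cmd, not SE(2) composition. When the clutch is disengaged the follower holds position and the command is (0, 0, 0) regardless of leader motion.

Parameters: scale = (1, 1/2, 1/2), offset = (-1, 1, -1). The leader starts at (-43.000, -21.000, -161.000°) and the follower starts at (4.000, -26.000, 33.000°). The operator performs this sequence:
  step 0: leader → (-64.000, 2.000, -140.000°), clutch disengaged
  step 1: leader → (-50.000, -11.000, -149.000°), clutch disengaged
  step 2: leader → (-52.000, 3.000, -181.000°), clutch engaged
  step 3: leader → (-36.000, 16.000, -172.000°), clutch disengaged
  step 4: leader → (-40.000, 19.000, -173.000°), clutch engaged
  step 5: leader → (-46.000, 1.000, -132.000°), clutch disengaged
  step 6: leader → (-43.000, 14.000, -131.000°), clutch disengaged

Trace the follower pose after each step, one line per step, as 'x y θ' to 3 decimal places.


4.000 -26.000 33.000
4.000 -26.000 33.000
1.000 -18.000 16.000
1.000 -18.000 16.000
-4.000 -15.500 14.500
-4.000 -15.500 14.500
-4.000 -15.500 14.500

step 0: Δleader=(-21.000, 23.000, 21.000°), disengaged; cmd=(0,0,0) → follower holds at (4.000, -26.000, 33.000°)
step 1: Δleader=(14.000, -13.000, -9.000°), disengaged; cmd=(0,0,0) → follower holds at (4.000, -26.000, 33.000°)
step 2: Δleader=(-2.000, 14.000, -32.000°), engaged; cmd=(-3.000, 8.000, -17.000°) → follower=(1.000, -18.000, 16.000°)
step 3: Δleader=(16.000, 13.000, 9.000°), disengaged; cmd=(0,0,0) → follower holds at (1.000, -18.000, 16.000°)
step 4: Δleader=(-4.000, 3.000, -1.000°), engaged; cmd=(-5.000, 2.500, -1.500°) → follower=(-4.000, -15.500, 14.500°)
step 5: Δleader=(-6.000, -18.000, 41.000°), disengaged; cmd=(0,0,0) → follower holds at (-4.000, -15.500, 14.500°)
step 6: Δleader=(3.000, 13.000, 1.000°), disengaged; cmd=(0,0,0) → follower holds at (-4.000, -15.500, 14.500°)


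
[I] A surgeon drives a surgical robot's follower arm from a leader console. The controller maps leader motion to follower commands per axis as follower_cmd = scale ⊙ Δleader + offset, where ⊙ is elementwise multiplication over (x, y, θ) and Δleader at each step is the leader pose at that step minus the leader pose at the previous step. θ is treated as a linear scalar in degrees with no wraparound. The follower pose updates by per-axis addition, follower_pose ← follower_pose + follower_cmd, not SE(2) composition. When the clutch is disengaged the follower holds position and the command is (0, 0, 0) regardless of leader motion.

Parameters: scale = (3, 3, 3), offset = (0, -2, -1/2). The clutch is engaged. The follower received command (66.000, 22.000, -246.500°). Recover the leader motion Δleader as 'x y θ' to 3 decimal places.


22.000 8.000 -82.000

axis x: (66.000 − 0) / (3) = 22.000
axis y: (22.000 − -2) / (3) = 8.000
axis θ: (-246.500 − -1/2) / (3) = -82.000


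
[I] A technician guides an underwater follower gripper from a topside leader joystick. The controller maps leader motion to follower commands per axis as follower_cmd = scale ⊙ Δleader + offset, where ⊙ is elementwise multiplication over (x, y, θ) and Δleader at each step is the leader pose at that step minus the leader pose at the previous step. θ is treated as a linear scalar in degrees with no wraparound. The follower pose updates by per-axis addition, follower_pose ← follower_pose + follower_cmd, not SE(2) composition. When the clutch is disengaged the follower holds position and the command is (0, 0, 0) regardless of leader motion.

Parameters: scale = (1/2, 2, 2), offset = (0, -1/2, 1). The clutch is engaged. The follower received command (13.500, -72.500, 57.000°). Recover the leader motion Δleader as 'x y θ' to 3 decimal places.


27.000 -36.000 28.000

axis x: (13.500 − 0) / (1/2) = 27.000
axis y: (-72.500 − -1/2) / (2) = -36.000
axis θ: (57.000 − 1) / (2) = 28.000


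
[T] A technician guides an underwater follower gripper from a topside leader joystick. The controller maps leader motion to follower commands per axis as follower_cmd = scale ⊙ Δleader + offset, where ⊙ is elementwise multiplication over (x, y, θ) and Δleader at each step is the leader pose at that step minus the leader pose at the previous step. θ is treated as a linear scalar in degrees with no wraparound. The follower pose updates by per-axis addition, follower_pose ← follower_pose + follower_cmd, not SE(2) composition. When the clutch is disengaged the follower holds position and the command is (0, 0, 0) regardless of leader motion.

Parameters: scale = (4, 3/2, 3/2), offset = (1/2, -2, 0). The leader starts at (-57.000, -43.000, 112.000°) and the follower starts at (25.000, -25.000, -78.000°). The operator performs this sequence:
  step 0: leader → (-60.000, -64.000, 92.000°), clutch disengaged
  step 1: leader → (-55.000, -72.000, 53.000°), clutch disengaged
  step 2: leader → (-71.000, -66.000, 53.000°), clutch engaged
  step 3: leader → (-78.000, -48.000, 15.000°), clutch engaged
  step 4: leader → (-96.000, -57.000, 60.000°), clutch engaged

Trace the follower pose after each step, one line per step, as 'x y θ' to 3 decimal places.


25.000 -25.000 -78.000
25.000 -25.000 -78.000
-38.500 -18.000 -78.000
-66.000 7.000 -135.000
-137.500 -8.500 -67.500

step 0: Δleader=(-3.000, -21.000, -20.000°), disengaged; cmd=(0,0,0) → follower holds at (25.000, -25.000, -78.000°)
step 1: Δleader=(5.000, -8.000, -39.000°), disengaged; cmd=(0,0,0) → follower holds at (25.000, -25.000, -78.000°)
step 2: Δleader=(-16.000, 6.000, 0.000°), engaged; cmd=(-63.500, 7.000, 0.000°) → follower=(-38.500, -18.000, -78.000°)
step 3: Δleader=(-7.000, 18.000, -38.000°), engaged; cmd=(-27.500, 25.000, -57.000°) → follower=(-66.000, 7.000, -135.000°)
step 4: Δleader=(-18.000, -9.000, 45.000°), engaged; cmd=(-71.500, -15.500, 67.500°) → follower=(-137.500, -8.500, -67.500°)


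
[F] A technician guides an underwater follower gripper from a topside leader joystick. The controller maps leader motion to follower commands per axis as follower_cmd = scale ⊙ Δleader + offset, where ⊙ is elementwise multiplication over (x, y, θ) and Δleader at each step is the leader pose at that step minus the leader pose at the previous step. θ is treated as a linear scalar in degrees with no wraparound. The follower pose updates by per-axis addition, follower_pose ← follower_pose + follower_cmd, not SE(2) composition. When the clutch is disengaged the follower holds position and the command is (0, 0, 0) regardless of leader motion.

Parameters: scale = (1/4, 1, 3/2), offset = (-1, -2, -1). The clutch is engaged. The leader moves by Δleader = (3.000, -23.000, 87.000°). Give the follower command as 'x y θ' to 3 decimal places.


axis x: 1/4·3.000 + -1 = -0.250
axis y: 1·-23.000 + -2 = -25.000
axis θ: 3/2·87.000 + -1 = 129.500

-0.250 -25.000 129.500


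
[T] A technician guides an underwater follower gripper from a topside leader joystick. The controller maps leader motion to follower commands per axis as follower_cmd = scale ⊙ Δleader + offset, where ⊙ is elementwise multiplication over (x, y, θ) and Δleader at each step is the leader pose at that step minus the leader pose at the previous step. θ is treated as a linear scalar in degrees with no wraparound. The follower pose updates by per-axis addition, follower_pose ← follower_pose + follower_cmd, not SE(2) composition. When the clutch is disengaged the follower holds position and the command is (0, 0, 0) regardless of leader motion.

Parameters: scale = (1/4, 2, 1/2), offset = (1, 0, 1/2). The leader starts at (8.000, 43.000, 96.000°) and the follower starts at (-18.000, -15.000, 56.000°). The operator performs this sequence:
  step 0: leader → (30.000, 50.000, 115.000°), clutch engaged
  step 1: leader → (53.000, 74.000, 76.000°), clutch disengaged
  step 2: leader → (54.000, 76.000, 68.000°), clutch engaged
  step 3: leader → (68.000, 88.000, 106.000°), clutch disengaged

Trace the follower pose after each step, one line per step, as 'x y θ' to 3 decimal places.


-11.500 -1.000 66.000
-11.500 -1.000 66.000
-10.250 3.000 62.500
-10.250 3.000 62.500

step 0: Δleader=(22.000, 7.000, 19.000°), engaged; cmd=(6.500, 14.000, 10.000°) → follower=(-11.500, -1.000, 66.000°)
step 1: Δleader=(23.000, 24.000, -39.000°), disengaged; cmd=(0,0,0) → follower holds at (-11.500, -1.000, 66.000°)
step 2: Δleader=(1.000, 2.000, -8.000°), engaged; cmd=(1.250, 4.000, -3.500°) → follower=(-10.250, 3.000, 62.500°)
step 3: Δleader=(14.000, 12.000, 38.000°), disengaged; cmd=(0,0,0) → follower holds at (-10.250, 3.000, 62.500°)


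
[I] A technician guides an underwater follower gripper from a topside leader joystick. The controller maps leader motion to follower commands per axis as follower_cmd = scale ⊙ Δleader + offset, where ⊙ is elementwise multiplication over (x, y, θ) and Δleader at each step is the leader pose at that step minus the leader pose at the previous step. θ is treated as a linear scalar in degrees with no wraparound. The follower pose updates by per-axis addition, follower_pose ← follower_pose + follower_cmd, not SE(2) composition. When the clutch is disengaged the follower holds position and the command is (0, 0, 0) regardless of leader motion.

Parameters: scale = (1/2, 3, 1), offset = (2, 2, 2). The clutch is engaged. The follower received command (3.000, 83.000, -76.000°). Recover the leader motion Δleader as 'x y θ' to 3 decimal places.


2.000 27.000 -78.000

axis x: (3.000 − 2) / (1/2) = 2.000
axis y: (83.000 − 2) / (3) = 27.000
axis θ: (-76.000 − 2) / (1) = -78.000


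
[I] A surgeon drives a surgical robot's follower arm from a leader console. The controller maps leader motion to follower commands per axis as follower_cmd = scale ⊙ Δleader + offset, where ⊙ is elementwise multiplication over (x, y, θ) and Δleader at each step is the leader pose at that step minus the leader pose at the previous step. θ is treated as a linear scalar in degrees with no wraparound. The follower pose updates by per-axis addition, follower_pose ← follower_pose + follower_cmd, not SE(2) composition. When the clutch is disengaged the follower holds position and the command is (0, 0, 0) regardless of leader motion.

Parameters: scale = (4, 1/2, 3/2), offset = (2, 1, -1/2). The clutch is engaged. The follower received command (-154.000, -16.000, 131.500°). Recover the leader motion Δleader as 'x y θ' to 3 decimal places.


-39.000 -34.000 88.000

axis x: (-154.000 − 2) / (4) = -39.000
axis y: (-16.000 − 1) / (1/2) = -34.000
axis θ: (131.500 − -1/2) / (3/2) = 88.000


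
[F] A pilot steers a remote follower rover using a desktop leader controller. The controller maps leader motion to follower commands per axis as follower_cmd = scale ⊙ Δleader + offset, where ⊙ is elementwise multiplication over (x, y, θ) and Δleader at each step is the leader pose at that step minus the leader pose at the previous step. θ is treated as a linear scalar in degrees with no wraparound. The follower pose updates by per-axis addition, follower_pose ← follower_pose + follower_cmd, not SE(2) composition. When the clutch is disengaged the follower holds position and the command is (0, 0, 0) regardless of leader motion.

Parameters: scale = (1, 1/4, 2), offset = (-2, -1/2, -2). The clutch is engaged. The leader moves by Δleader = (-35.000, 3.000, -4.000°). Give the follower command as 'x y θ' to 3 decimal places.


axis x: 1·-35.000 + -2 = -37.000
axis y: 1/4·3.000 + -1/2 = 0.250
axis θ: 2·-4.000 + -2 = -10.000

-37.000 0.250 -10.000


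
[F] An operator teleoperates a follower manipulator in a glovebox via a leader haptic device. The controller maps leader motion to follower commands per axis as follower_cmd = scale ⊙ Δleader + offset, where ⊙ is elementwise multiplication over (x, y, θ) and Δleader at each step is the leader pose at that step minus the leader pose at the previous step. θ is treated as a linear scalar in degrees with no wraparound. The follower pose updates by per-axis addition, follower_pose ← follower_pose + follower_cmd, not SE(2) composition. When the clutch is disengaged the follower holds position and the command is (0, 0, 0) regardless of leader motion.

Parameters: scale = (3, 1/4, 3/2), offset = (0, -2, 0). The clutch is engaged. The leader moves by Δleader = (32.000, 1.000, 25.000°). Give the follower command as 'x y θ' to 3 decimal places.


axis x: 3·32.000 + 0 = 96.000
axis y: 1/4·1.000 + -2 = -1.750
axis θ: 3/2·25.000 + 0 = 37.500

96.000 -1.750 37.500


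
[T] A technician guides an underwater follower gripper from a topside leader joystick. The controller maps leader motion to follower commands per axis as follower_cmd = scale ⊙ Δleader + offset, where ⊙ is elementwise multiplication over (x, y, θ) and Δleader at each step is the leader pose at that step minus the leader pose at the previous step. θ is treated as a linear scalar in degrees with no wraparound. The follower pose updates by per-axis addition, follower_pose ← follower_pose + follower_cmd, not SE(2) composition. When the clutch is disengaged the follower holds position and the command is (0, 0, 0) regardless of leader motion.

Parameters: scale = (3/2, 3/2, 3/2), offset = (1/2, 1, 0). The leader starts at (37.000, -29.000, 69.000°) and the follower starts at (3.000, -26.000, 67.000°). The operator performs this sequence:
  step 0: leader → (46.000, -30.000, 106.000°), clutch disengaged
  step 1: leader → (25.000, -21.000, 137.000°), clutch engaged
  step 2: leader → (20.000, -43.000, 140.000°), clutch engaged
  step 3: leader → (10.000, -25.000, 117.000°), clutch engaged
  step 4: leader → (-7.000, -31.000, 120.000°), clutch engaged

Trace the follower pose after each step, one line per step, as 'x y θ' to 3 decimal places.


3.000 -26.000 67.000
-28.000 -11.500 113.500
-35.000 -43.500 118.000
-49.500 -15.500 83.500
-74.500 -23.500 88.000

step 0: Δleader=(9.000, -1.000, 37.000°), disengaged; cmd=(0,0,0) → follower holds at (3.000, -26.000, 67.000°)
step 1: Δleader=(-21.000, 9.000, 31.000°), engaged; cmd=(-31.000, 14.500, 46.500°) → follower=(-28.000, -11.500, 113.500°)
step 2: Δleader=(-5.000, -22.000, 3.000°), engaged; cmd=(-7.000, -32.000, 4.500°) → follower=(-35.000, -43.500, 118.000°)
step 3: Δleader=(-10.000, 18.000, -23.000°), engaged; cmd=(-14.500, 28.000, -34.500°) → follower=(-49.500, -15.500, 83.500°)
step 4: Δleader=(-17.000, -6.000, 3.000°), engaged; cmd=(-25.000, -8.000, 4.500°) → follower=(-74.500, -23.500, 88.000°)


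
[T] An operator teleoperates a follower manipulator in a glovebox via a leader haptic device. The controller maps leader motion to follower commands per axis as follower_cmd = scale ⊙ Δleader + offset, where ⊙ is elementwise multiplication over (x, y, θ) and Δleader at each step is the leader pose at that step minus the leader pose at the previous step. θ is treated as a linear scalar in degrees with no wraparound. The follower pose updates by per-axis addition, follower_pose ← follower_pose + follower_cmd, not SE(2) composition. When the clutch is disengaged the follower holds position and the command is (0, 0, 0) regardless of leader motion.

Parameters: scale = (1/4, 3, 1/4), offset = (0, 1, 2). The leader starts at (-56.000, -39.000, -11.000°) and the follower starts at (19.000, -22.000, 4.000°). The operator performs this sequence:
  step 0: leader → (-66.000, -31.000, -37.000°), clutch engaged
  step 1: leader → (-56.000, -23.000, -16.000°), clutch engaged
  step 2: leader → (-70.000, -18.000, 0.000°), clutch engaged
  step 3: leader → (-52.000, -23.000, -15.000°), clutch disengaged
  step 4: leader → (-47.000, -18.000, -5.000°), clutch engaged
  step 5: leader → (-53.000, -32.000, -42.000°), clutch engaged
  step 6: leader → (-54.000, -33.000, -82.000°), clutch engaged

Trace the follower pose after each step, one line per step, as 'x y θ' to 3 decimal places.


16.500 3.000 -0.500
19.000 28.000 6.750
15.500 44.000 12.750
15.500 44.000 12.750
16.750 60.000 17.250
15.250 19.000 10.000
15.000 17.000 2.000

step 0: Δleader=(-10.000, 8.000, -26.000°), engaged; cmd=(-2.500, 25.000, -4.500°) → follower=(16.500, 3.000, -0.500°)
step 1: Δleader=(10.000, 8.000, 21.000°), engaged; cmd=(2.500, 25.000, 7.250°) → follower=(19.000, 28.000, 6.750°)
step 2: Δleader=(-14.000, 5.000, 16.000°), engaged; cmd=(-3.500, 16.000, 6.000°) → follower=(15.500, 44.000, 12.750°)
step 3: Δleader=(18.000, -5.000, -15.000°), disengaged; cmd=(0,0,0) → follower holds at (15.500, 44.000, 12.750°)
step 4: Δleader=(5.000, 5.000, 10.000°), engaged; cmd=(1.250, 16.000, 4.500°) → follower=(16.750, 60.000, 17.250°)
step 5: Δleader=(-6.000, -14.000, -37.000°), engaged; cmd=(-1.500, -41.000, -7.250°) → follower=(15.250, 19.000, 10.000°)
step 6: Δleader=(-1.000, -1.000, -40.000°), engaged; cmd=(-0.250, -2.000, -8.000°) → follower=(15.000, 17.000, 2.000°)


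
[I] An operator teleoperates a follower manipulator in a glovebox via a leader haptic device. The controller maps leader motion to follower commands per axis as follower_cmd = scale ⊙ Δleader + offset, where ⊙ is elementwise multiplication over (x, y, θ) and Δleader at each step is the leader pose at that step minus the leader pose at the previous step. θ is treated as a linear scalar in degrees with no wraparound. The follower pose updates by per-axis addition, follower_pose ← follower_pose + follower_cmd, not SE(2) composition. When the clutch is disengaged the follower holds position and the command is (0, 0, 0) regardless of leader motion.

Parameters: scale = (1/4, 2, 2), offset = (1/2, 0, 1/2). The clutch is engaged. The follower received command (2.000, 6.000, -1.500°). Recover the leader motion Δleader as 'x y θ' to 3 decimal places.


axis x: (2.000 − 1/2) / (1/4) = 6.000
axis y: (6.000 − 0) / (2) = 3.000
axis θ: (-1.500 − 1/2) / (2) = -1.000

6.000 3.000 -1.000


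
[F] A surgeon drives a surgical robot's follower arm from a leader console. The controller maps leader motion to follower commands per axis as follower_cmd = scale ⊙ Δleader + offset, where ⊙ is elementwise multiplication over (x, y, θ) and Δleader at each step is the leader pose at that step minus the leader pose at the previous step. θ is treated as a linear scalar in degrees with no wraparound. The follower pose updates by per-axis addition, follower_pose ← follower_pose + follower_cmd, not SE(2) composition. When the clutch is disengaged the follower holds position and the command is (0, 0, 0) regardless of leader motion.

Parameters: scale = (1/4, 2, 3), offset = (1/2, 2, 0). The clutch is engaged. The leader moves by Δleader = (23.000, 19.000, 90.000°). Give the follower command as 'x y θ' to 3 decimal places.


axis x: 1/4·23.000 + 1/2 = 6.250
axis y: 2·19.000 + 2 = 40.000
axis θ: 3·90.000 + 0 = 270.000

6.250 40.000 270.000


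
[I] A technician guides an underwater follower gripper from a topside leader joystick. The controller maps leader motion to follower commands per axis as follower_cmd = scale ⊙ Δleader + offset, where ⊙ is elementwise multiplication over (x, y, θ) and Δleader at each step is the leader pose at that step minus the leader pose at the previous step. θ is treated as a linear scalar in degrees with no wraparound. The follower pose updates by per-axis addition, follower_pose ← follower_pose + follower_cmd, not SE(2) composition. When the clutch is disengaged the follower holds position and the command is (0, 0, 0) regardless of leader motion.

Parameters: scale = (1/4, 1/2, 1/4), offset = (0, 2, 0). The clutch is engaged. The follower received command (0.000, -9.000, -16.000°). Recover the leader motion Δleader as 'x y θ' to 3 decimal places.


0.000 -22.000 -64.000

axis x: (0.000 − 0) / (1/4) = 0.000
axis y: (-9.000 − 2) / (1/2) = -22.000
axis θ: (-16.000 − 0) / (1/4) = -64.000


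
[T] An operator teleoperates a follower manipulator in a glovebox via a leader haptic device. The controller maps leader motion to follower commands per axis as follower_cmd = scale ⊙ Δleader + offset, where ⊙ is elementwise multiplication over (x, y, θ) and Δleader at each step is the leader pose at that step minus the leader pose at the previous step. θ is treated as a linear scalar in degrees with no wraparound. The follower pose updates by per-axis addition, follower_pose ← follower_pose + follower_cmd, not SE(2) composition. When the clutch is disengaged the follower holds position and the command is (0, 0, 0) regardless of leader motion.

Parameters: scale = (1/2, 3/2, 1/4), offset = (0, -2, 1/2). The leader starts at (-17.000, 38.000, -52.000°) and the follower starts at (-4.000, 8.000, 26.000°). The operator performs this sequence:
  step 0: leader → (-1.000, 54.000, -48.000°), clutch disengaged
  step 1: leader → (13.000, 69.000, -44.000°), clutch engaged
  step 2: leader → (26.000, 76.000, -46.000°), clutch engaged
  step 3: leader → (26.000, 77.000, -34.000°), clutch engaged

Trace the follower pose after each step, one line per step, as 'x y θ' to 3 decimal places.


step 0: Δleader=(16.000, 16.000, 4.000°), disengaged; cmd=(0,0,0) → follower holds at (-4.000, 8.000, 26.000°)
step 1: Δleader=(14.000, 15.000, 4.000°), engaged; cmd=(7.000, 20.500, 1.500°) → follower=(3.000, 28.500, 27.500°)
step 2: Δleader=(13.000, 7.000, -2.000°), engaged; cmd=(6.500, 8.500, 0.000°) → follower=(9.500, 37.000, 27.500°)
step 3: Δleader=(0.000, 1.000, 12.000°), engaged; cmd=(0.000, -0.500, 3.500°) → follower=(9.500, 36.500, 31.000°)

-4.000 8.000 26.000
3.000 28.500 27.500
9.500 37.000 27.500
9.500 36.500 31.000


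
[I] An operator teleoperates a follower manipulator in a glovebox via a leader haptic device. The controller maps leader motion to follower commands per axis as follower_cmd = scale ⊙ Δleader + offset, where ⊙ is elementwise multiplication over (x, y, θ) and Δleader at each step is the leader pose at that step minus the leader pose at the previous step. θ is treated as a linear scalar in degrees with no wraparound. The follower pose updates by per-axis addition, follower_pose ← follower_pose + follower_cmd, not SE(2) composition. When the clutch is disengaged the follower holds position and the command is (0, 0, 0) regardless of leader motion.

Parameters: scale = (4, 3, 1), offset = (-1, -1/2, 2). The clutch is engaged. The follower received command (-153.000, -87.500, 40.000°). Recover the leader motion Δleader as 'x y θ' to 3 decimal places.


axis x: (-153.000 − -1) / (4) = -38.000
axis y: (-87.500 − -1/2) / (3) = -29.000
axis θ: (40.000 − 2) / (1) = 38.000

-38.000 -29.000 38.000


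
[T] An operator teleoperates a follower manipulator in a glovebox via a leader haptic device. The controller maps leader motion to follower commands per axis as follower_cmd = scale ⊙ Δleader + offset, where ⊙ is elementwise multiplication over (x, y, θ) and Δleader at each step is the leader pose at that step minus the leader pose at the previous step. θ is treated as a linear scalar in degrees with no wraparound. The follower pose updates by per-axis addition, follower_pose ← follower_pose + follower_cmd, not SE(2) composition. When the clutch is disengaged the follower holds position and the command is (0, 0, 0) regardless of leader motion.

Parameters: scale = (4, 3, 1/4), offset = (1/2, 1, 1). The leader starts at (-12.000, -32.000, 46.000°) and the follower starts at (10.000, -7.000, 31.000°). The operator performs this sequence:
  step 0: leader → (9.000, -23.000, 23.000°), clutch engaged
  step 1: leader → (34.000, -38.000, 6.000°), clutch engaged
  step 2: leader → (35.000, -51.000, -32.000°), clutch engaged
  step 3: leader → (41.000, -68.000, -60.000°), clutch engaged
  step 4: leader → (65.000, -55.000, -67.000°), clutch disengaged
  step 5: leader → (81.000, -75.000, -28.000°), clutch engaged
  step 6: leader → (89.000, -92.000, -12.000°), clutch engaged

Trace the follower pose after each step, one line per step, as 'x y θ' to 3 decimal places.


94.500 21.000 26.250
195.000 -23.000 23.000
199.500 -61.000 14.500
224.000 -111.000 8.500
224.000 -111.000 8.500
288.500 -170.000 19.250
321.000 -220.000 24.250

step 0: Δleader=(21.000, 9.000, -23.000°), engaged; cmd=(84.500, 28.000, -4.750°) → follower=(94.500, 21.000, 26.250°)
step 1: Δleader=(25.000, -15.000, -17.000°), engaged; cmd=(100.500, -44.000, -3.250°) → follower=(195.000, -23.000, 23.000°)
step 2: Δleader=(1.000, -13.000, -38.000°), engaged; cmd=(4.500, -38.000, -8.500°) → follower=(199.500, -61.000, 14.500°)
step 3: Δleader=(6.000, -17.000, -28.000°), engaged; cmd=(24.500, -50.000, -6.000°) → follower=(224.000, -111.000, 8.500°)
step 4: Δleader=(24.000, 13.000, -7.000°), disengaged; cmd=(0,0,0) → follower holds at (224.000, -111.000, 8.500°)
step 5: Δleader=(16.000, -20.000, 39.000°), engaged; cmd=(64.500, -59.000, 10.750°) → follower=(288.500, -170.000, 19.250°)
step 6: Δleader=(8.000, -17.000, 16.000°), engaged; cmd=(32.500, -50.000, 5.000°) → follower=(321.000, -220.000, 24.250°)


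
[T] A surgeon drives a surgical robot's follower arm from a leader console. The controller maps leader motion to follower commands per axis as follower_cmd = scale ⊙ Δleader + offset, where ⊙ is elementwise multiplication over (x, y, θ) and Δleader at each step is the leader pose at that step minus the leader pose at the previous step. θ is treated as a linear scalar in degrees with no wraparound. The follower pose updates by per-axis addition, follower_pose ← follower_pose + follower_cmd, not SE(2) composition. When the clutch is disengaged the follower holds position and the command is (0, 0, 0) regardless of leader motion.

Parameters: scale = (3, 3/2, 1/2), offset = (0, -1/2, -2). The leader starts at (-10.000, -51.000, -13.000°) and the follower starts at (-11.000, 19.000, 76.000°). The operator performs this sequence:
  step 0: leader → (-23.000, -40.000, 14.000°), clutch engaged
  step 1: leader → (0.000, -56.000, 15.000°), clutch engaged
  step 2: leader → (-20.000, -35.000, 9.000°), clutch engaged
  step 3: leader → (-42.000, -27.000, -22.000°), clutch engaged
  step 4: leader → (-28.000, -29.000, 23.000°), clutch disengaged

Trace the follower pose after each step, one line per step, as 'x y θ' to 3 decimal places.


-50.000 35.000 87.500
19.000 10.500 86.000
-41.000 41.500 81.000
-107.000 53.000 63.500
-107.000 53.000 63.500

step 0: Δleader=(-13.000, 11.000, 27.000°), engaged; cmd=(-39.000, 16.000, 11.500°) → follower=(-50.000, 35.000, 87.500°)
step 1: Δleader=(23.000, -16.000, 1.000°), engaged; cmd=(69.000, -24.500, -1.500°) → follower=(19.000, 10.500, 86.000°)
step 2: Δleader=(-20.000, 21.000, -6.000°), engaged; cmd=(-60.000, 31.000, -5.000°) → follower=(-41.000, 41.500, 81.000°)
step 3: Δleader=(-22.000, 8.000, -31.000°), engaged; cmd=(-66.000, 11.500, -17.500°) → follower=(-107.000, 53.000, 63.500°)
step 4: Δleader=(14.000, -2.000, 45.000°), disengaged; cmd=(0,0,0) → follower holds at (-107.000, 53.000, 63.500°)


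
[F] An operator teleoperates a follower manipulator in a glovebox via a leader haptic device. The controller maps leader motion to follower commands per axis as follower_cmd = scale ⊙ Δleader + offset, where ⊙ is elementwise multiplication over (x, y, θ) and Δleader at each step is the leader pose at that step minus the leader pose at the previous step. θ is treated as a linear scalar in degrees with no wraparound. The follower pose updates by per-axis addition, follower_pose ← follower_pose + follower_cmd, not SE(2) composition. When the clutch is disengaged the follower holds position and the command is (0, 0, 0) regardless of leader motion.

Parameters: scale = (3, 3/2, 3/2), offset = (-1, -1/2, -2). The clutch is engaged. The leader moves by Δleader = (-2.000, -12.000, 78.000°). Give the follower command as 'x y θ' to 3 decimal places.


axis x: 3·-2.000 + -1 = -7.000
axis y: 3/2·-12.000 + -1/2 = -18.500
axis θ: 3/2·78.000 + -2 = 115.000

-7.000 -18.500 115.000


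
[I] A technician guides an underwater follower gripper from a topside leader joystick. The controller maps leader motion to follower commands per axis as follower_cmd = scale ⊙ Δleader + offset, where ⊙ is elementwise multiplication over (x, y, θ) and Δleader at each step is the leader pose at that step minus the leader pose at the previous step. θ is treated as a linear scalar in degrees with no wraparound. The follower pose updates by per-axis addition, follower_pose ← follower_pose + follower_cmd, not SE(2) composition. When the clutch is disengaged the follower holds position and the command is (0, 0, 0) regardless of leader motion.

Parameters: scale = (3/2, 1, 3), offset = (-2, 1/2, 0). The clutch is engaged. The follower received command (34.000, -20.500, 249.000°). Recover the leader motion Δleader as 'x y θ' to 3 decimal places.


24.000 -21.000 83.000

axis x: (34.000 − -2) / (3/2) = 24.000
axis y: (-20.500 − 1/2) / (1) = -21.000
axis θ: (249.000 − 0) / (3) = 83.000


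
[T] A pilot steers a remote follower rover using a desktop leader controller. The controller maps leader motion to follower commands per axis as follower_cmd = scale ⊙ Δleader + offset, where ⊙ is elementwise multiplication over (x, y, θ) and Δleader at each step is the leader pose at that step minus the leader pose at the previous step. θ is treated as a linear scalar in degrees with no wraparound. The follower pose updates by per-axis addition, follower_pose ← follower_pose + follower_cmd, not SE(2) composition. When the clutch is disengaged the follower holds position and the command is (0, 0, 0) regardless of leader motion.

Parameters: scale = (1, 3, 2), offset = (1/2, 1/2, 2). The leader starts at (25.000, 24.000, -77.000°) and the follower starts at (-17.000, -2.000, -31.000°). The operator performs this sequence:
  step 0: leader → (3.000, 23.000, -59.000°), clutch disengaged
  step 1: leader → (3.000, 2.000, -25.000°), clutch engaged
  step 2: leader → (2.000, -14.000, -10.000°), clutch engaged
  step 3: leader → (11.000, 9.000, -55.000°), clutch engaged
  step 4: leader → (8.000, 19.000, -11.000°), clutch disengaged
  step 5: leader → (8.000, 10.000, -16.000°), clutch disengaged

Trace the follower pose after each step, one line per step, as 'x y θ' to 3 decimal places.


step 0: Δleader=(-22.000, -1.000, 18.000°), disengaged; cmd=(0,0,0) → follower holds at (-17.000, -2.000, -31.000°)
step 1: Δleader=(0.000, -21.000, 34.000°), engaged; cmd=(0.500, -62.500, 70.000°) → follower=(-16.500, -64.500, 39.000°)
step 2: Δleader=(-1.000, -16.000, 15.000°), engaged; cmd=(-0.500, -47.500, 32.000°) → follower=(-17.000, -112.000, 71.000°)
step 3: Δleader=(9.000, 23.000, -45.000°), engaged; cmd=(9.500, 69.500, -88.000°) → follower=(-7.500, -42.500, -17.000°)
step 4: Δleader=(-3.000, 10.000, 44.000°), disengaged; cmd=(0,0,0) → follower holds at (-7.500, -42.500, -17.000°)
step 5: Δleader=(0.000, -9.000, -5.000°), disengaged; cmd=(0,0,0) → follower holds at (-7.500, -42.500, -17.000°)

-17.000 -2.000 -31.000
-16.500 -64.500 39.000
-17.000 -112.000 71.000
-7.500 -42.500 -17.000
-7.500 -42.500 -17.000
-7.500 -42.500 -17.000


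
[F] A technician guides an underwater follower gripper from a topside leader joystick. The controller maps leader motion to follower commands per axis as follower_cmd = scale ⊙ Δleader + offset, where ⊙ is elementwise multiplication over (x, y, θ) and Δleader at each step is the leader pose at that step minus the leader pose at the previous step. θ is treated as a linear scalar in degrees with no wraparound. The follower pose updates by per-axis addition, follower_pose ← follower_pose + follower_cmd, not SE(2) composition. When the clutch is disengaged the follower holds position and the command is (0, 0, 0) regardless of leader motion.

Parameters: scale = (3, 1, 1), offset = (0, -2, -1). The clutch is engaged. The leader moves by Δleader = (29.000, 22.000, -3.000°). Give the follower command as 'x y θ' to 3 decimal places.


axis x: 3·29.000 + 0 = 87.000
axis y: 1·22.000 + -2 = 20.000
axis θ: 1·-3.000 + -1 = -4.000

87.000 20.000 -4.000


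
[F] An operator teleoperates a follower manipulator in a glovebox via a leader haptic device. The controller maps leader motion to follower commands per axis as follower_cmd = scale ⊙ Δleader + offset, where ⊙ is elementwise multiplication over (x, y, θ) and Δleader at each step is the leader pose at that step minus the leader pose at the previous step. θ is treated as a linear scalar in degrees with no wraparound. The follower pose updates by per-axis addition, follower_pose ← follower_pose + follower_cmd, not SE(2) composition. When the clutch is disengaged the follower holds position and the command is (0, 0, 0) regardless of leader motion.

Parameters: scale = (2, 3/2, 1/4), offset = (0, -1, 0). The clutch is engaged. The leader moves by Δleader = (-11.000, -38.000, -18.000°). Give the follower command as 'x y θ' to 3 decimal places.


axis x: 2·-11.000 + 0 = -22.000
axis y: 3/2·-38.000 + -1 = -58.000
axis θ: 1/4·-18.000 + 0 = -4.500

-22.000 -58.000 -4.500


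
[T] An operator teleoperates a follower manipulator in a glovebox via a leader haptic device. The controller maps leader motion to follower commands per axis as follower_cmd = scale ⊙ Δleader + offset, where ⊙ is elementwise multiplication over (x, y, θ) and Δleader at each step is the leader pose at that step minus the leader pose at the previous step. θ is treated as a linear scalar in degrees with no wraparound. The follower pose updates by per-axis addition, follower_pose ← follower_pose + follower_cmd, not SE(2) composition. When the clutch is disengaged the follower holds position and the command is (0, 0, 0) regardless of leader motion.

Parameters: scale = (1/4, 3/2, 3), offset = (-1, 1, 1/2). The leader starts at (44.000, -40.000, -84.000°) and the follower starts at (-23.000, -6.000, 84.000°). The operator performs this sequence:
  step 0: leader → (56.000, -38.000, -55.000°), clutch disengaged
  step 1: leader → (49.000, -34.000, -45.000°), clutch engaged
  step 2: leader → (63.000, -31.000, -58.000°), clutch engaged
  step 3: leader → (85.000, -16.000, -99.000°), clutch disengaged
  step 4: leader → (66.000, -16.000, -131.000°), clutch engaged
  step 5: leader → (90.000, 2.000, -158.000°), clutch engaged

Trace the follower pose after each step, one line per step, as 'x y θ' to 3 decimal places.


step 0: Δleader=(12.000, 2.000, 29.000°), disengaged; cmd=(0,0,0) → follower holds at (-23.000, -6.000, 84.000°)
step 1: Δleader=(-7.000, 4.000, 10.000°), engaged; cmd=(-2.750, 7.000, 30.500°) → follower=(-25.750, 1.000, 114.500°)
step 2: Δleader=(14.000, 3.000, -13.000°), engaged; cmd=(2.500, 5.500, -38.500°) → follower=(-23.250, 6.500, 76.000°)
step 3: Δleader=(22.000, 15.000, -41.000°), disengaged; cmd=(0,0,0) → follower holds at (-23.250, 6.500, 76.000°)
step 4: Δleader=(-19.000, 0.000, -32.000°), engaged; cmd=(-5.750, 1.000, -95.500°) → follower=(-29.000, 7.500, -19.500°)
step 5: Δleader=(24.000, 18.000, -27.000°), engaged; cmd=(5.000, 28.000, -80.500°) → follower=(-24.000, 35.500, -100.000°)

-23.000 -6.000 84.000
-25.750 1.000 114.500
-23.250 6.500 76.000
-23.250 6.500 76.000
-29.000 7.500 -19.500
-24.000 35.500 -100.000


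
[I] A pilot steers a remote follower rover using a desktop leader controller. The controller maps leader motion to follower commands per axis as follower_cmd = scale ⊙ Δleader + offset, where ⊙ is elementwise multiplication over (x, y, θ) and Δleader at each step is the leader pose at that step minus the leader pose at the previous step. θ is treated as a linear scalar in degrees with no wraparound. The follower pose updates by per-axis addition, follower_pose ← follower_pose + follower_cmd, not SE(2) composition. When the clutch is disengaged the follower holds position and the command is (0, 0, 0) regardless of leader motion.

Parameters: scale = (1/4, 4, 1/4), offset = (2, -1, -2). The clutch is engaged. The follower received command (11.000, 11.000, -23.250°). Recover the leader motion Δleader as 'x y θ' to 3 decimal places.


axis x: (11.000 − 2) / (1/4) = 36.000
axis y: (11.000 − -1) / (4) = 3.000
axis θ: (-23.250 − -2) / (1/4) = -85.000

36.000 3.000 -85.000
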